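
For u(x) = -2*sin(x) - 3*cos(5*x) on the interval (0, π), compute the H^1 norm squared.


||u||_{H^1(0,π)}^2 = 121*π

u'(x) = 15*sin(5*x) - 2*cos(x).
Expand u² and (u')² and integrate term by term on (0, π), using: for integers n ≥ 1, ∫_0^π sin²(nx) dx = ∫_0^π cos²(nx) dx = π/2; for n ≠ n', ∫_0^π sin(nx)sin(n'x) dx = ∫_0^π cos(nx)cos(n'x) dx = 0; and by product-to-sum, ∫_0^π sin(nx)cos(n'x) dx = ½∫_0^π [sin((n+n')x) + sin((n−n')x)] dx, which is 0 when n+n' is even and 2n/(n²−n'²) when n+n' is odd (it need not vanish on (0, π)).
  u² squared terms: (-3)²·∫cos(5x)² dx = 9·π/2 = 9*π/2;  (-2)²·∫sin(x)² dx = 4·π/2 = 2*π.
  u² cross terms: 2·(-3)·(-2)·∫cos(5x)·sin(x) dx = 12·(0) = 0.
  So ∫_0^π u² dx = 9*π/2 + 2*π + 0 = 13*π/2.
  (u')² squared terms: (-2)²·∫cos(x)² dx = 4·π/2 = 2*π;  (15)²·∫sin(5x)² dx = 225·π/2 = 225*π/2.
  (u')² cross terms: 2·(-2)·(15)·∫cos(x)·sin(5x) dx = -60·(0) = 0.
  So ∫_0^π (u')² dx = 2*π + 225*π/2 + 0 = 229*π/2.
||u||_{H^1}^2 = (13*π/2) + (229*π/2) = 121*π.


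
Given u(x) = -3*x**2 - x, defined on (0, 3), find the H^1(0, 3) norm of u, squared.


||u||_{H^1}^2 = 9489/10

The H^1 norm (squared) on an interval (0, L) is
  ||u||_{H^1}^2 = ∫_0^L u(x)^2 dx + ∫_0^L u'(x)^2 dx.
Compute u'(x) = -6*x - 1.
Then u(x)^2 = 9*x**4 + 6*x**3 + x**2 and u'(x)^2 = 36*x**2 + 12*x + 1.
Integrate each monomial from 0 to 3 using ∫_0^3 c·x^n dx = c·3^(n+1)/(n+1):
  ∫_0^3 u(x)^2 dx = ∫_0^3 (9*x^4 + 6*x^3 + x^2) dx. Term by term:
    ∫_0^3 9*x^4 dx = 2187/5;  ∫_0^3 6*x^3 dx = 243/2;  ∫_0^3 x^2 dx = 9.
  Sum: 2187/5 + 243/2 + 9 = 5679/10.
  ∫_0^3 u'(x)^2 dx = ∫_0^3 (36*x^2 + 12*x + 1) dx. Term by term:
    ∫_0^3 36*x^2 dx = 324;  ∫_0^3 12*x dx = 54;  ∫_0^3 1 dx = 3.
  Sum: 324 + 54 + 3 = 381.
Adding: ||u||_{H^1}^2 = 5679/10 + 381 = 9489/10.


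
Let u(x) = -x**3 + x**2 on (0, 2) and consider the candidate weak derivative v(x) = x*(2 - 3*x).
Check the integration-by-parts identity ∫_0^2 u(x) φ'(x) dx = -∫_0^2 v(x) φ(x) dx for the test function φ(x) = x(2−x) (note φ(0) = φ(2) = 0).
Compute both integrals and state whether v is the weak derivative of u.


LHS = 32/15, RHS = 32/15. Yes, v = u' weakly.

u(x) = -x**3 + x**2, classical derivative u'(x) = -3*x**2 + 2*x.
φ(x) = x(2−x), so φ'(x) = 2 - 2*x.
Note φ(0) = φ(2) = 0, so the boundary term u·φ vanishes.
LHS = ∫_0^2 u(x) φ'(x) dx = ∫_0^2 (2*x^4 - 4*x^3 + 2*x^2) dx. Term by term:
  ∫_0^2 2*x^4 dx = 64/5;  ∫_0^2 -4*x^3 dx = -16;  ∫_0^2 2*x^2 dx = 16/3.
Sum: 64/5 − 16 + 16/3 = 32/15.
So LHS = 32/15.
∫_0^2 v(x) φ(x) dx = ∫_0^2 (3*x^4 - 8*x^3 + 4*x^2) dx. Term by term:
  ∫_0^2 3*x^4 dx = 96/5;  ∫_0^2 -8*x^3 dx = -32;  ∫_0^2 4*x^2 dx = 32/3.
Sum: 96/5 − 32 + 32/3 = -32/15.
So RHS = -∫_0^2 v(x) φ(x) dx = 32/15.
LHS = RHS, so the identity holds for this test φ.
Moreover u is smooth here and v(x) = u'(x) = -3*x**2 + 2*x pointwise, so the identity holds for every test function. Hence v is the weak derivative of u.


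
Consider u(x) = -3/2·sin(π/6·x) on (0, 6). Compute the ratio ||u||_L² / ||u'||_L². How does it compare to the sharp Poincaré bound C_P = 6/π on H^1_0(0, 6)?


||u||_L² / ||u'||_L² = 6/π = C_P.

u(x) = -3/2·sin(π/6·x), so u'(x) = -π*cos(π*x/6)/4.
Writing u(x) = A·sin(kπx/L) with A = -3/2 and k = 1, use ∫_0^L sin²(kπx/L) dx = L/2 and ∫_0^L cos²(kπx/L) dx = L/2.
u² = 9/4·sin²(π/6·x) and (u')² = π^2/16·cos²(π/6·x), and each of sin², cos² integrates to L/2 = 3 over (0, 6).
∫_0^6 u² dx = 27/4, so ||u||_L² = 3*sqrt(3)/2.
∫_0^6 (u')² dx = 3*π^2/16, so ||u'||_L² = sqrt(3)*π/4.
Ratio ||u||_L² / ||u'||_L² = 6/π.
Sharp Poincaré constant on H^1_0(0, 6) is C_P = L/π = 6/π, achieved by sin(π/6·x).
This is the k = 1 eigenfunction (up to amplitude), so the ratio equals the sharp Poincaré constant exactly.


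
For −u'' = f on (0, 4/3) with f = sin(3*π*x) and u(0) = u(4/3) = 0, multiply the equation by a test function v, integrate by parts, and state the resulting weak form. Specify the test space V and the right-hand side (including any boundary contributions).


V = H^1_0(0, 4/3) (so v(0) = v(4/3) = 0); weak form: ∫_0^4/3 u'v' dx = ∫_0^4/3 (sin(3*π*x)) v dx for all v ∈ V.

Multiply both sides by a test function v and integrate from 0 to 4/3:
  ∫_0^4/3 −u''(x) v(x) dx = ∫_0^4/3 f(x) v(x) dx.
Integrate the LHS by parts once:
  ∫_0^4/3 −u'' v dx = −[u'(x) v(x)]_0^4/3 + ∫_0^4/3 u'(x) v'(x) dx.
Thus ∫_0^4/3 u'(x) v'(x) dx = ∫_0^4/3 f(x) v(x) dx + [u'(x) v(x)]_0^4/3.
Choose V so that boundary terms are either known or forced to vanish.
u is Dirichlet: u(0) = u(4/3) = 0. Let V = H^1_0(0, 4/3); then v(0) = v(4/3) = 0, and [u' v]_0^4/3 = 0.
Weak formulation: find u (satisfying any essential BC) such that ∫_0^4/3 u'(x) v'(x) dx = ∫_0^4/3 f v dx for all v ∈ V.
Substituting f(x) = sin(3*π*x), the right-hand side is ∫_0^4/3 (sin(3*π*x)) v dx.


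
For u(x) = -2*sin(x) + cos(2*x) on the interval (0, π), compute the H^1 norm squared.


||u||_{H^1(0,π)}^2 = 40/3 + 13*π/2

u'(x) = -2*sin(2*x) - 2*cos(x).
Expand u² and (u')² and integrate term by term on (0, π), using: for integers n ≥ 1, ∫_0^π sin²(nx) dx = ∫_0^π cos²(nx) dx = π/2; for n ≠ n', ∫_0^π sin(nx)sin(n'x) dx = ∫_0^π cos(nx)cos(n'x) dx = 0; and by product-to-sum, ∫_0^π sin(nx)cos(n'x) dx = ½∫_0^π [sin((n+n')x) + sin((n−n')x)] dx, which is 0 when n+n' is even and 2n/(n²−n'²) when n+n' is odd (it need not vanish on (0, π)).
  u² squared terms: (-2)²·∫sin(x)² dx = 4·π/2 = 2*π;  (1)²·∫cos(2x)² dx = 1·π/2 = π/2.
  u² cross terms: 2·(-2)·(1)·∫sin(x)·cos(2x) dx = -4·(-2/3) = 8/3.
  So ∫_0^π u² dx = 2*π + π/2 + 8/3 = 8/3 + 5*π/2.
  (u')² squared terms: (-2)²·∫cos(x)² dx = 4·π/2 = 2*π;  (-2)²·∫sin(2x)² dx = 4·π/2 = 2*π.
  (u')² cross terms: 2·(-2)·(-2)·∫cos(x)·sin(2x) dx = 8·(4/3) = 32/3.
  So ∫_0^π (u')² dx = 2*π + 2*π + 32/3 = 32/3 + 4*π.
||u||_{H^1}^2 = (8/3 + 5*π/2) + (32/3 + 4*π) = 40/3 + 13*π/2.


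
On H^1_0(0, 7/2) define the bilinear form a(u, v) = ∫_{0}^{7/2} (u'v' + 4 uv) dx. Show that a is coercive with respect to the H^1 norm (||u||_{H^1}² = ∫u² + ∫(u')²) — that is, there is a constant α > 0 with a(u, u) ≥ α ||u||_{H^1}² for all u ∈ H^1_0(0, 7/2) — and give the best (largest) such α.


α = 1

Coercivity of a(·,·) on H^1_0(0, 7/2) means a(u, u) ≥ α ||u||_{H^1}² for every u ∈ H^1_0.
The interval has length L = 7/2, and Poincaré/coercivity depend only on L. Here a(u, u) = ∫(u')² + (4)·∫u².
Here c = 4 ≥ 1, so a(u,u) = ∫(u')² + c∫u² ≥ ∫(u')² + ∫u² = ||u||_{H^1}², i.e. α = 1 works. No larger α is possible: a(u,u) ≥ α||u||_{H^1}² means (1−α)∫(u')² ≥ (α−c)∫u², and for the modes u_n = sin(nπ(x−x₀)/L) (x₀ the left endpoint) one has ∫u_n²/∫(u_n')² = (L/(nπ))² → 0, so a(u_n,u_n)/||u_n||_{H^1}² → 1. Hence the optimal constant is α = 1.
Therefore α = 1.


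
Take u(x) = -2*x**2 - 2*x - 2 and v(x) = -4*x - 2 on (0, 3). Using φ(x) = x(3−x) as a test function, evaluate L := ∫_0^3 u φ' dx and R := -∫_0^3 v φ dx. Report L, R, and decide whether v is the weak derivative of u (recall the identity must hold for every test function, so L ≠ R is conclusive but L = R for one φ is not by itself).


LHS = 36, RHS = 36. Yes, v = u' weakly.

u(x) = -2*x**2 - 2*x - 2, classical derivative u'(x) = -4*x - 2.
φ(x) = x(3−x), so φ'(x) = 3 - 2*x.
Note φ(0) = φ(3) = 0, so the boundary term u·φ vanishes.
LHS = ∫_0^3 u(x) φ'(x) dx = ∫_0^3 (4*x^3 - 2*x^2 - 2*x - 6) dx. Term by term:
  ∫_0^3 4*x^3 dx = 81;  ∫_0^3 -2*x^2 dx = -18;  ∫_0^3 -2*x dx = -9;
  ∫_0^3 -6 dx = -18.
Sum: 81 − 18 − 9 − 18 = 36.
So LHS = 36.
∫_0^3 v(x) φ(x) dx = ∫_0^3 (4*x^3 - 10*x^2 - 6*x) dx. Term by term:
  ∫_0^3 4*x^3 dx = 81;  ∫_0^3 -10*x^2 dx = -90;  ∫_0^3 -6*x dx = -27.
Sum: 81 − 90 − 27 = -36.
So RHS = -∫_0^3 v(x) φ(x) dx = 36.
LHS = RHS, so the identity holds for this test φ.
Moreover u is smooth here and v(x) = u'(x) = -4*x - 2 pointwise, so the identity holds for every test function. Hence v is the weak derivative of u.


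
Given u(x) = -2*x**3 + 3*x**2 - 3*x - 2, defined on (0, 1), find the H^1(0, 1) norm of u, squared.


||u||_{H^1}^2 = 943/70

The H^1 norm (squared) on an interval (0, L) is
  ||u||_{H^1}^2 = ∫_0^L u(x)^2 dx + ∫_0^L u'(x)^2 dx.
Compute u'(x) = -6*x**2 + 6*x - 3.
Then u(x)^2 = 4*x**6 - 12*x**5 + 21*x**4 - 10*x**3 - 3*x**2 + 12*x + 4 and u'(x)^2 = 36*x**4 - 72*x**3 + 72*x**2 - 36*x + 9.
Integrate each monomial from 0 to 1 using ∫_0^1 c·x^n dx = c·1^(n+1)/(n+1):
  ∫_0^1 u(x)^2 dx = ∫_0^1 (4*x^6 - 12*x^5 + 21*x^4 - 10*x^3 - 3*x^2 + 12*x + 4) dx. Term by term:
    ∫_0^1 4*x^6 dx = 4/7;  ∫_0^1 -12*x^5 dx = -2;  ∫_0^1 21*x^4 dx = 21/5;
    ∫_0^1 -10*x^3 dx = -5/2;  ∫_0^1 -3*x^2 dx = -1;  ∫_0^1 12*x dx = 6;
    ∫_0^1 4 dx = 4.
  Sum: 4/7 − 2 + 21/5 − 5/2 − 1 + 6 + 4 = 649/70.
  ∫_0^1 u'(x)^2 dx = ∫_0^1 (36*x^4 - 72*x^3 + 72*x^2 - 36*x + 9) dx. Term by term:
    ∫_0^1 36*x^4 dx = 36/5;  ∫_0^1 -72*x^3 dx = -18;  ∫_0^1 72*x^2 dx = 24;
    ∫_0^1 -36*x dx = -18;  ∫_0^1 9 dx = 9.
  Sum: 36/5 − 18 + 24 − 18 + 9 = 21/5.
Adding: ||u||_{H^1}^2 = 649/70 + 21/5 = 943/70.


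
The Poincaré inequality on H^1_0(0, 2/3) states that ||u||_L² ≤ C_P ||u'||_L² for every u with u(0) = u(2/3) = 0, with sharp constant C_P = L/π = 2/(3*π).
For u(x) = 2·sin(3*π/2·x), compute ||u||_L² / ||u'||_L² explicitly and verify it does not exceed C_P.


||u||_L² / ||u'||_L² = 2/(3*π) = C_P.

u(x) = 2·sin(3*π/2·x), so u'(x) = 3*π*cos(3*π*x/2).
Writing u(x) = A·sin(kπx/L) with A = 2 and k = 1, use ∫_0^L sin²(kπx/L) dx = L/2 and ∫_0^L cos²(kπx/L) dx = L/2.
u² = 4·sin²(3*π/2·x) and (u')² = 9*π^2·cos²(3*π/2·x), and each of sin², cos² integrates to L/2 = 1/3 over (0, 2/3).
∫_0^2/3 u² dx = 4/3, so ||u||_L² = 2*sqrt(3)/3.
∫_0^2/3 (u')² dx = 3*π^2, so ||u'||_L² = sqrt(3)*π.
Ratio ||u||_L² / ||u'||_L² = 2/(3*π).
Sharp Poincaré constant on H^1_0(0, 2/3) is C_P = L/π = 2/(3*π), achieved by sin(3*π/2·x).
This is the k = 1 eigenfunction (up to amplitude), so the ratio equals the sharp Poincaré constant exactly.


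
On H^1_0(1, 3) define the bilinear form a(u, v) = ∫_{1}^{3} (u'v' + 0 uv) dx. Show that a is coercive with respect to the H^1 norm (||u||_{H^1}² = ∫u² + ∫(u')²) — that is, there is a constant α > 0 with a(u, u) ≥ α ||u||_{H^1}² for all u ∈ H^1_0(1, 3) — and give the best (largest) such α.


α = π^2/(4 + π^2)

Coercivity of a(·,·) on H^1_0(1, 3) means a(u, u) ≥ α ||u||_{H^1}² for every u ∈ H^1_0.
The interval has length L = 2, and Poincaré/coercivity depend only on L. Here a(u, u) = ∫(u')² + (0)·∫u².
Here c = 0, so a(u,u) = ∫(u')² alone. The condition a(u,u) ≥ α||u||_{H^1}² reads (1−α)∫(u')² ≥ (α−c)∫u². Any admissible α is ≤ 1 (rapidly oscillating u have ∫u²/∫(u')² → 0), and α = 1 would force 0 ≥ (1−c)∫u², impossible since c < 1; so 1−α > 0. By the sharp Poincaré inequality on H^1_0 of an interval of length L, ∫(u')² ≥ (π/L)²∫u² with equality for the first sine mode sin(π(x−x₀)/L) (x₀ the left endpoint), so the inequality holds for all u iff (1−α)(π/L)² ≥ α − c, i.e. α ≤ ((π/L)² + c)/((π/L)² + 1) = (1 + c(L/π)²)/(1 + (L/π)²). (Direct route, valid since c ≤ 0: Poincaré gives c∫u² ≥ c(L/π)²∫(u')², so a(u,u) ≥ (1 + c(L/π)²)∫(u')², while ||u||_{H^1}² ≤ (1 + (L/π)²)∫(u')²; dividing yields the same α.) With (π/L)² = π^2/4 and c = 0, the largest admissible constant is α = ((π/L)² + c)/((π/L)² + 1).
Simplifying, α = π^2/(4 + π^2).


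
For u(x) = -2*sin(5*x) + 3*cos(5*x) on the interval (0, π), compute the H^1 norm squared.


||u||_{H^1(0,π)}^2 = 169*π

u'(x) = -15*sin(5*x) - 10*cos(5*x).
Expand u² and (u')² and integrate term by term on (0, π), using: for integers n ≥ 1, ∫_0^π sin²(nx) dx = ∫_0^π cos²(nx) dx = π/2; for n ≠ n', ∫_0^π sin(nx)sin(n'x) dx = ∫_0^π cos(nx)cos(n'x) dx = 0; and by product-to-sum, ∫_0^π sin(nx)cos(n'x) dx = ½∫_0^π [sin((n+n')x) + sin((n−n')x)] dx, which is 0 when n+n' is even and 2n/(n²−n'²) when n+n' is odd (it need not vanish on (0, π)).
  u² squared terms: (-2)²·∫sin(5x)² dx = 4·π/2 = 2*π;  (3)²·∫cos(5x)² dx = 9·π/2 = 9*π/2.
  u² cross terms: 2·(-2)·(3)·∫sin(5x)·cos(5x) dx = -12·(0) = 0.
  So ∫_0^π u² dx = 2*π + 9*π/2 + 0 = 13*π/2.
  (u')² squared terms: (-15)²·∫sin(5x)² dx = 225·π/2 = 225*π/2;  (-10)²·∫cos(5x)² dx = 100·π/2 = 50*π.
  (u')² cross terms: 2·(-15)·(-10)·∫sin(5x)·cos(5x) dx = 300·(0) = 0.
  So ∫_0^π (u')² dx = 225*π/2 + 50*π + 0 = 325*π/2.
||u||_{H^1}^2 = (13*π/2) + (325*π/2) = 169*π.


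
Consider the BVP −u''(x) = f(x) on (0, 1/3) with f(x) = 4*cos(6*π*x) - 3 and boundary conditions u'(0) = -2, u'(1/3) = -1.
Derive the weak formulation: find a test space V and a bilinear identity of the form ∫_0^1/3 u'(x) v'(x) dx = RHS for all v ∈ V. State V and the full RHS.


V = H^1(0, 1/3) (v unrestricted at boundary; u is determined up to an additive constant); weak form: ∫_0^1/3 u'v' dx = ∫_0^1/3 (4*cos(6*π*x) - 3) v dx − v(1/3) + 2·v(0) for all v ∈ V.

Multiply both sides by a test function v and integrate from 0 to 1/3:
  ∫_0^1/3 −u''(x) v(x) dx = ∫_0^1/3 f(x) v(x) dx.
Integrate the LHS by parts once:
  ∫_0^1/3 −u'' v dx = −[u'(x) v(x)]_0^1/3 + ∫_0^1/3 u'(x) v'(x) dx.
Thus ∫_0^1/3 u'(x) v'(x) dx = ∫_0^1/3 f(x) v(x) dx + [u'(x) v(x)]_0^1/3.
Choose V so that boundary terms are either known or forced to vanish.
u has inhomogeneous Neumann u'(0) = -2, u'(1/3) = -1. [u' v]_0^1/3 = (-1)·v(1/3) − (-2)·v(0) = − v(1/3) + 2·v(0). Take V = H^1(0, 1/3); boundary term becomes part of RHS.
Weak formulation: find u (satisfying any essential BC) such that ∫_0^1/3 u'(x) v'(x) dx = ∫_0^1/3 f v dx − v(1/3) + 2·v(0) for all v ∈ V (Neumann data are natural BCs: they enter the RHS as boundary terms).
Substituting f(x) = 4*cos(6*π*x) - 3, the right-hand side is ∫_0^1/3 (4*cos(6*π*x) - 3) v dx − v(1/3) + 2·v(0).
Compatibility check (pure Neumann): taking v ≡ 1 ∈ V gives 0 = ∫_0^1/3 f dx + (-1) − (-2), i.e. ∫_0^1/3 f dx must equal u'(0) − u'(1/3) = -1. Indeed ∫_0^1/3 (4*cos(6*π*x) - 3) dx = -1, so the data are compatible. The solution is then unique only up to an additive constant (fix it e.g. by requiring ∫_0^1/3 u dx = 0).


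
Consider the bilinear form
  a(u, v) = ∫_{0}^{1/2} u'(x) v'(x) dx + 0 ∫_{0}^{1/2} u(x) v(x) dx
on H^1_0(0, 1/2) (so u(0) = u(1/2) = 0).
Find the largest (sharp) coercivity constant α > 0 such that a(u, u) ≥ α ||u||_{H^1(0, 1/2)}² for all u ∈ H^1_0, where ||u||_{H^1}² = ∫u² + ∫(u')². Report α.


α = 4*π^2/(1 + 4*π^2)

Coercivity of a(·,·) on H^1_0(0, 1/2) means a(u, u) ≥ α ||u||_{H^1}² for every u ∈ H^1_0.
The interval has length L = 1/2, and Poincaré/coercivity depend only on L. Here a(u, u) = ∫(u')² + (0)·∫u².
Here c = 0, so a(u,u) = ∫(u')² alone. The condition a(u,u) ≥ α||u||_{H^1}² reads (1−α)∫(u')² ≥ (α−c)∫u². Any admissible α is ≤ 1 (rapidly oscillating u have ∫u²/∫(u')² → 0), and α = 1 would force 0 ≥ (1−c)∫u², impossible since c < 1; so 1−α > 0. By the sharp Poincaré inequality on H^1_0 of an interval of length L, ∫(u')² ≥ (π/L)²∫u² with equality for the first sine mode sin(π(x−x₀)/L) (x₀ the left endpoint), so the inequality holds for all u iff (1−α)(π/L)² ≥ α − c, i.e. α ≤ ((π/L)² + c)/((π/L)² + 1) = (1 + c(L/π)²)/(1 + (L/π)²). (Direct route, valid since c ≤ 0: Poincaré gives c∫u² ≥ c(L/π)²∫(u')², so a(u,u) ≥ (1 + c(L/π)²)∫(u')², while ||u||_{H^1}² ≤ (1 + (L/π)²)∫(u')²; dividing yields the same α.) With (π/L)² = 4*π^2 and c = 0, the largest admissible constant is α = ((π/L)² + c)/((π/L)² + 1).
Simplifying, α = 4*π^2/(1 + 4*π^2).


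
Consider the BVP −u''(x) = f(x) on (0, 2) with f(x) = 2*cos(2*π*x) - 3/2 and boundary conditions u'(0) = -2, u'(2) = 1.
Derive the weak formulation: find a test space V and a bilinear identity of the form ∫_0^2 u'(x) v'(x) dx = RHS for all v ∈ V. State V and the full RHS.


V = H^1(0, 2) (v unrestricted at boundary; u is determined up to an additive constant); weak form: ∫_0^2 u'v' dx = ∫_0^2 (2*cos(2*π*x) - 3/2) v dx + v(2) + 2·v(0) for all v ∈ V.

Multiply both sides by a test function v and integrate from 0 to 2:
  ∫_0^2 −u''(x) v(x) dx = ∫_0^2 f(x) v(x) dx.
Integrate the LHS by parts once:
  ∫_0^2 −u'' v dx = −[u'(x) v(x)]_0^2 + ∫_0^2 u'(x) v'(x) dx.
Thus ∫_0^2 u'(x) v'(x) dx = ∫_0^2 f(x) v(x) dx + [u'(x) v(x)]_0^2.
Choose V so that boundary terms are either known or forced to vanish.
u has inhomogeneous Neumann u'(0) = -2, u'(2) = 1. [u' v]_0^2 = (1)·v(2) − (-2)·v(0) = v(2) + 2·v(0). Take V = H^1(0, 2); boundary term becomes part of RHS.
Weak formulation: find u (satisfying any essential BC) such that ∫_0^2 u'(x) v'(x) dx = ∫_0^2 f v dx + v(2) + 2·v(0) for all v ∈ V (Neumann data are natural BCs: they enter the RHS as boundary terms).
Substituting f(x) = 2*cos(2*π*x) - 3/2, the right-hand side is ∫_0^2 (2*cos(2*π*x) - 3/2) v dx + v(2) + 2·v(0).
Compatibility check (pure Neumann): taking v ≡ 1 ∈ V gives 0 = ∫_0^2 f dx + (1) − (-2), i.e. ∫_0^2 f dx must equal u'(0) − u'(2) = -3. Indeed ∫_0^2 (2*cos(2*π*x) - 3/2) dx = -3, so the data are compatible. The solution is then unique only up to an additive constant (fix it e.g. by requiring ∫_0^2 u dx = 0).


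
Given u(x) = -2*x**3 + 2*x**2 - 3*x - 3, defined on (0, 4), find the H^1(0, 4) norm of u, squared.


||u||_{H^1}^2 = 439176/35

The H^1 norm (squared) on an interval (0, L) is
  ||u||_{H^1}^2 = ∫_0^L u(x)^2 dx + ∫_0^L u'(x)^2 dx.
Compute u'(x) = -6*x**2 + 4*x - 3.
Then u(x)^2 = 4*x**6 - 8*x**5 + 16*x**4 - 3*x**2 + 18*x + 9 and u'(x)^2 = 36*x**4 - 48*x**3 + 52*x**2 - 24*x + 9.
Integrate each monomial from 0 to 4 using ∫_0^4 c·x^n dx = c·4^(n+1)/(n+1):
  ∫_0^4 u(x)^2 dx = ∫_0^4 (4*x^6 - 8*x^5 + 16*x^4 - 3*x^2 + 18*x + 9) dx. Term by term:
    ∫_0^4 4*x^6 dx = 65536/7;  ∫_0^4 -8*x^5 dx = -16384/3;  ∫_0^4 16*x^4 dx = 16384/5;
    ∫_0^4 -3*x^2 dx = -64;  ∫_0^4 18*x dx = 144;  ∫_0^4 9 dx = 36.
  Sum: 65536/7 − 16384/3 + 16384/5 − 64 + 144 + 36 = 765844/105.
  ∫_0^4 u'(x)^2 dx = ∫_0^4 (36*x^4 - 48*x^3 + 52*x^2 - 24*x + 9) dx. Term by term:
    ∫_0^4 36*x^4 dx = 36864/5;  ∫_0^4 -48*x^3 dx = -3072;  ∫_0^4 52*x^2 dx = 3328/3;
    ∫_0^4 -24*x dx = -192;  ∫_0^4 9 dx = 36.
  Sum: 36864/5 − 3072 + 3328/3 − 192 + 36 = 78812/15.
Adding: ||u||_{H^1}^2 = 765844/105 + 78812/15 = 439176/35.


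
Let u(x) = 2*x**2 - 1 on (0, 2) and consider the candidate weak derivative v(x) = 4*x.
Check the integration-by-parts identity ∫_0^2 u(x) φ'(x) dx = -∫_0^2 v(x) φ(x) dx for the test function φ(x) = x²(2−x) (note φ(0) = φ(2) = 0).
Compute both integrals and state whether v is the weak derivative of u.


LHS = -32/5, RHS = -32/5. Yes, v = u' weakly.

u(x) = 2*x**2 - 1, classical derivative u'(x) = 4*x.
φ(x) = x²(2−x), so φ'(x) = x*(4 - 3*x).
Note φ(0) = φ(2) = 0, so the boundary term u·φ vanishes.
LHS = ∫_0^2 u(x) φ'(x) dx = ∫_0^2 (-6*x^4 + 8*x^3 + 3*x^2 - 4*x) dx. Term by term:
  ∫_0^2 -6*x^4 dx = -192/5;  ∫_0^2 8*x^3 dx = 32;  ∫_0^2 3*x^2 dx = 8;
  ∫_0^2 -4*x dx = -8.
Sum: -192/5 + 32 + 8 − 8 = -32/5.
So LHS = -32/5.
∫_0^2 v(x) φ(x) dx = ∫_0^2 (-4*x^4 + 8*x^3) dx. Term by term:
  ∫_0^2 -4*x^4 dx = -128/5;  ∫_0^2 8*x^3 dx = 32.
Sum: -128/5 + 32 = 32/5.
So RHS = -∫_0^2 v(x) φ(x) dx = -32/5.
LHS = RHS, so the identity holds for this test φ.
Moreover u is smooth here and v(x) = u'(x) = 4*x pointwise, so the identity holds for every test function. Hence v is the weak derivative of u.


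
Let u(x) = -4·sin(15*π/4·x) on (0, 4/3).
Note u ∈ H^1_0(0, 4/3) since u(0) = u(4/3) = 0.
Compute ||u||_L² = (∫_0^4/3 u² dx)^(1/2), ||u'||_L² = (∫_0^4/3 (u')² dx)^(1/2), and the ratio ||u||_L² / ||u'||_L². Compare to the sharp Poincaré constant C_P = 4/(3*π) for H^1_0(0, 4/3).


||u||_L² / ||u'||_L² = 4/(15*π) < C_P = 4/(3*π).

u(x) = -4·sin(15*π/4·x), so u'(x) = -15*π*cos(15*π*x/4).
Writing u(x) = A·sin(kπx/L) with A = -4 and k = 5, use ∫_0^L sin²(kπx/L) dx = L/2 and ∫_0^L cos²(kπx/L) dx = L/2.
u² = 16·sin²(15*π/4·x) and (u')² = 225*π^2·cos²(15*π/4·x), and each of sin², cos² integrates to L/2 = 2/3 over (0, 4/3).
∫_0^4/3 u² dx = 32/3, so ||u||_L² = 4*sqrt(6)/3.
∫_0^4/3 (u')² dx = 150*π^2, so ||u'||_L² = 5*sqrt(6)*π.
Ratio ||u||_L² / ||u'||_L² = 4/(15*π).
Sharp Poincaré constant on H^1_0(0, 4/3) is C_P = L/π = 4/(3*π), achieved by sin(3*π/4·x).
This is the k = 5 harmonic; the ratio L/(kπ) is strictly less than C_P = L/π, consistent with the sharp inequality ||u||_L² ≤ C_P ||u'||_L².


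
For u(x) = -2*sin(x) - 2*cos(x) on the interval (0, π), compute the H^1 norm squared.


||u||_{H^1(0,π)}^2 = 8*π

u'(x) = 2*sin(x) - 2*cos(x).
Expand u² and (u')² and integrate term by term on (0, π), using: for integers n ≥ 1, ∫_0^π sin²(nx) dx = ∫_0^π cos²(nx) dx = π/2; for n ≠ n', ∫_0^π sin(nx)sin(n'x) dx = ∫_0^π cos(nx)cos(n'x) dx = 0; and by product-to-sum, ∫_0^π sin(nx)cos(n'x) dx = ½∫_0^π [sin((n+n')x) + sin((n−n')x)] dx, which is 0 when n+n' is even and 2n/(n²−n'²) when n+n' is odd (it need not vanish on (0, π)).
  u² squared terms: (-2)²·∫cos(x)² dx = 4·π/2 = 2*π;  (-2)²·∫sin(x)² dx = 4·π/2 = 2*π.
  u² cross terms: 2·(-2)·(-2)·∫cos(x)·sin(x) dx = 8·(0) = 0.
  So ∫_0^π u² dx = 2*π + 2*π + 0 = 4*π.
  (u')² squared terms: (-2)²·∫cos(x)² dx = 4·π/2 = 2*π;  (2)²·∫sin(x)² dx = 4·π/2 = 2*π.
  (u')² cross terms: 2·(-2)·(2)·∫cos(x)·sin(x) dx = -8·(0) = 0.
  So ∫_0^π (u')² dx = 2*π + 2*π + 0 = 4*π.
||u||_{H^1}^2 = (4*π) + (4*π) = 8*π.


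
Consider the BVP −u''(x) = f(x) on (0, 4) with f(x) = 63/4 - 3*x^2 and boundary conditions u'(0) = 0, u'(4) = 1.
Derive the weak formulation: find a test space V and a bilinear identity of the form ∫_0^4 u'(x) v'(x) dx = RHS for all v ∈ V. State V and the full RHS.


V = H^1(0, 4) (v unrestricted at boundary; u is determined up to an additive constant); weak form: ∫_0^4 u'v' dx = ∫_0^4 (63/4 - 3*x^2) v dx + v(4) for all v ∈ V.

Multiply both sides by a test function v and integrate from 0 to 4:
  ∫_0^4 −u''(x) v(x) dx = ∫_0^4 f(x) v(x) dx.
Integrate the LHS by parts once:
  ∫_0^4 −u'' v dx = −[u'(x) v(x)]_0^4 + ∫_0^4 u'(x) v'(x) dx.
Thus ∫_0^4 u'(x) v'(x) dx = ∫_0^4 f(x) v(x) dx + [u'(x) v(x)]_0^4.
Choose V so that boundary terms are either known or forced to vanish.
u has inhomogeneous Neumann u'(0) = 0, u'(4) = 1. [u' v]_0^4 = (1)·v(4) − (0)·v(0) = v(4). Take V = H^1(0, 4); boundary term becomes part of RHS.
Weak formulation: find u (satisfying any essential BC) such that ∫_0^4 u'(x) v'(x) dx = ∫_0^4 f v dx + v(4) for all v ∈ V (Neumann data are natural BCs: they enter the RHS as boundary terms).
Substituting f(x) = 63/4 - 3*x^2, the right-hand side is ∫_0^4 (63/4 - 3*x^2) v dx + v(4).
Compatibility check (pure Neumann): taking v ≡ 1 ∈ V gives 0 = ∫_0^4 f dx + (1) − (0), i.e. ∫_0^4 f dx must equal u'(0) − u'(4) = -1. Indeed ∫_0^4 (63/4 - 3*x^2) dx = -1, so the data are compatible. The solution is then unique only up to an additive constant (fix it e.g. by requiring ∫_0^4 u dx = 0).


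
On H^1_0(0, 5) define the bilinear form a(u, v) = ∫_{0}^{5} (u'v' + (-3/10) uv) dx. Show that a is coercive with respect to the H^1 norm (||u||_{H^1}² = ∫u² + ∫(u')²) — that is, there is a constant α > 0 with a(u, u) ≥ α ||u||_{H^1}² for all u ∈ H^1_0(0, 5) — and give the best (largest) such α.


α = (-15/2 + π^2)/(π^2 + 25)

Coercivity of a(·,·) on H^1_0(0, 5) means a(u, u) ≥ α ||u||_{H^1}² for every u ∈ H^1_0.
The interval has length L = 5, and Poincaré/coercivity depend only on L. Here a(u, u) = ∫(u')² + (-3/10)·∫u².
Here c = -3/10 < 0 with |c| < (π/L)² = π^2/25, so coercivity still holds. The condition a(u,u) ≥ α||u||_{H^1}² reads (1−α)∫(u')² ≥ (α−c)∫u². Any admissible α is ≤ 1 (rapidly oscillating u have ∫u²/∫(u')² → 0), and α = 1 would force 0 ≥ (1−c)∫u², impossible since c < 1; so 1−α > 0. By the sharp Poincaré inequality on H^1_0 of an interval of length L, ∫(u')² ≥ (π/L)²∫u² with equality for the first sine mode sin(π(x−x₀)/L) (x₀ the left endpoint), so the inequality holds for all u iff (1−α)(π/L)² ≥ α − c, i.e. α ≤ ((π/L)² + c)/((π/L)² + 1) = (1 + c(L/π)²)/(1 + (L/π)²). (Direct route, valid since c ≤ 0: Poincaré gives c∫u² ≥ c(L/π)²∫(u')², so a(u,u) ≥ (1 + c(L/π)²)∫(u')², while ||u||_{H^1}² ≤ (1 + (L/π)²)∫(u')²; dividing yields the same α.) With (π/L)² = π^2/25 and c = -3/10, the largest admissible constant is α = ((π/L)² + c)/((π/L)² + 1).
Simplifying, α = (-15/2 + π^2)/(π^2 + 25).


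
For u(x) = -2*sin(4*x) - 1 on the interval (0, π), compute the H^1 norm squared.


||u||_{H^1(0,π)}^2 = 35*π

u'(x) = -8*cos(4*x).
Expand u² and (u')² and integrate term by term on (0, π), using: for integers n ≥ 1, ∫_0^π sin²(nx) dx = ∫_0^π cos²(nx) dx = π/2; for n ≠ n', ∫_0^π sin(nx)sin(n'x) dx = ∫_0^π cos(nx)cos(n'x) dx = 0; and by product-to-sum, ∫_0^π sin(nx)cos(n'x) dx = ½∫_0^π [sin((n+n')x) + sin((n−n')x)] dx, which is 0 when n+n' is even and 2n/(n²−n'²) when n+n' is odd (it need not vanish on (0, π)). For the constant mode: ∫_0^π 1 dx = π, ∫_0^π cos(nx) dx = 0, ∫_0^π sin(nx) dx = (1−(−1)^n)/n.
  u² squared terms: (-1)²·∫1 dx = 1·π = π;  (-2)²·∫sin(4x)² dx = 4·π/2 = 2*π.
  u² cross terms: 2·(-1)·(-2)·∫1·sin(4x) dx = 4·(0) = 0.
  So ∫_0^π u² dx = π + 2*π + 0 = 3*π.
  (u')² squared terms: (-8)²·∫cos(4x)² dx = 64·π/2 = 32*π.
  So ∫_0^π (u')² dx = 32*π.
||u||_{H^1}^2 = (3*π) + (32*π) = 35*π.


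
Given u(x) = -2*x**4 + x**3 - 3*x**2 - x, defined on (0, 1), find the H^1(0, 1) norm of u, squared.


||u||_{H^1}^2 = 1748/45

The H^1 norm (squared) on an interval (0, L) is
  ||u||_{H^1}^2 = ∫_0^L u(x)^2 dx + ∫_0^L u'(x)^2 dx.
Compute u'(x) = -8*x**3 + 3*x**2 - 6*x - 1.
Then u(x)^2 = 4*x**8 - 4*x**7 + 13*x**6 - 2*x**5 + 7*x**4 + 6*x**3 + x**2 and u'(x)^2 = 64*x**6 - 48*x**5 + 105*x**4 - 20*x**3 + 30*x**2 + 12*x + 1.
Integrate each monomial from 0 to 1 using ∫_0^1 c·x^n dx = c·1^(n+1)/(n+1):
  ∫_0^1 u(x)^2 dx = ∫_0^1 (4*x^8 - 4*x^7 + 13*x^6 - 2*x^5 + 7*x^4 + 6*x^3 + x^2) dx. Term by term:
    ∫_0^1 4*x^8 dx = 4/9;  ∫_0^1 -4*x^7 dx = -1/2;  ∫_0^1 13*x^6 dx = 13/7;
    ∫_0^1 -2*x^5 dx = -1/3;  ∫_0^1 7*x^4 dx = 7/5;  ∫_0^1 6*x^3 dx = 3/2;
    ∫_0^1 x^2 dx = 1/3.
  Sum: 4/9 − 1/2 + 13/7 − 1/3 + 7/5 + 3/2 + 1/3 = 1481/315.
  ∫_0^1 u'(x)^2 dx = ∫_0^1 (64*x^6 - 48*x^5 + 105*x^4 - 20*x^3 + 30*x^2 + 12*x + 1) dx. Term by term:
    ∫_0^1 64*x^6 dx = 64/7;  ∫_0^1 -48*x^5 dx = -8;  ∫_0^1 105*x^4 dx = 21;
    ∫_0^1 -20*x^3 dx = -5;  ∫_0^1 30*x^2 dx = 10;  ∫_0^1 12*x dx = 6;
    ∫_0^1 1 dx = 1.
  Sum: 64/7 − 8 + 21 − 5 + 10 + 6 + 1 = 239/7.
Adding: ||u||_{H^1}^2 = 1481/315 + 239/7 = 1748/45.


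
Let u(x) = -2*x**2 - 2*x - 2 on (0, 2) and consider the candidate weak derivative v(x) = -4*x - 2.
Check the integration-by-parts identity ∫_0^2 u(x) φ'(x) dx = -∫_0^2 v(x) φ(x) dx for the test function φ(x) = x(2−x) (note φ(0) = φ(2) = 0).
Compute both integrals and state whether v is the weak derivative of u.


LHS = 8, RHS = 8. Yes, v = u' weakly.

u(x) = -2*x**2 - 2*x - 2, classical derivative u'(x) = -4*x - 2.
φ(x) = x(2−x), so φ'(x) = 2 - 2*x.
Note φ(0) = φ(2) = 0, so the boundary term u·φ vanishes.
LHS = ∫_0^2 u(x) φ'(x) dx = ∫_0^2 (4*x^3 - 4) dx. Term by term:
  ∫_0^2 4*x^3 dx = 16;  ∫_0^2 -4 dx = -8.
Sum: 16 − 8 = 8.
So LHS = 8.
∫_0^2 v(x) φ(x) dx = ∫_0^2 (4*x^3 - 6*x^2 - 4*x) dx. Term by term:
  ∫_0^2 4*x^3 dx = 16;  ∫_0^2 -6*x^2 dx = -16;  ∫_0^2 -4*x dx = -8.
Sum: 16 − 16 − 8 = -8.
So RHS = -∫_0^2 v(x) φ(x) dx = 8.
LHS = RHS, so the identity holds for this test φ.
Moreover u is smooth here and v(x) = u'(x) = -4*x - 2 pointwise, so the identity holds for every test function. Hence v is the weak derivative of u.


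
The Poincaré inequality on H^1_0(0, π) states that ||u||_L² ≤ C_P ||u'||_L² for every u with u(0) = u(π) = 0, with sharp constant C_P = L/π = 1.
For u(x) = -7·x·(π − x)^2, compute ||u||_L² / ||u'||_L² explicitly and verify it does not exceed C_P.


||u||_L² / ||u'||_L² = sqrt(14)*π/14 < C_P = 1.

u(x) = -7·x·(π − x)^2, so u'(x) = 7*(π - 3*x)*(x - π).
u(x) = -7·x·(π − x)^2 vanishes at x = 0 and x = π, so u ∈ H^1_0(0, π). Differentiate via the product rule and integrate the resulting polynomials term by term.
  ∫_0^π u² dx = ∫_0^π (49*x^6 - 196*π*x^5 + 294*π^2*x^4 - 196*π^3*x^3 + 49*π^4*x^2) dx. Term by term:
    ∫_0^π 49*x^6 dx = 7*π^7;  ∫_0^π -196*π*x^5 dx = -98*π^7/3;  ∫_0^π 294*π^2*x^4 dx = 294*π^7/5;
    ∫_0^π -196*π^3*x^3 dx = -49*π^7;  ∫_0^π 49*π^4*x^2 dx = 49*π^7/3.
  Sum: 7*π^7 − 98*π^7/3 + 294*π^7/5 − 49*π^7 + 49*π^7/3 = 7*π^7/15.
  ∫_0^π (u')² dx = ∫_0^π (441*x^4 - 1176*π*x^3 + 1078*π^2*x^2 - 392*π^3*x + 49*π^4) dx. Term by term:
    ∫_0^π 441*x^4 dx = 441*π^5/5;  ∫_0^π -1176*π*x^3 dx = -294*π^5;  ∫_0^π 1078*π^2*x^2 dx = 1078*π^5/3;
    ∫_0^π -392*π^3*x dx = -196*π^5;  ∫_0^π 49*π^4 dx = 49*π^5.
  Sum: 441*π^5/5 − 294*π^5 + 1078*π^5/3 − 196*π^5 + 49*π^5 = 98*π^5/15.
∫_0^π u² dx = 7*π^7/15, so ||u||_L² = sqrt(105)*π^(7/2)/15.
∫_0^π (u')² dx = 98*π^5/15, so ||u'||_L² = 7*sqrt(30)*π^(5/2)/15.
Ratio ||u||_L² / ||u'||_L² = sqrt(14)*π/14.
Sharp Poincaré constant on H^1_0(0, π) is C_P = L/π = 1, achieved by sin(x).
A polynomial bump cannot attain the sharp Poincaré constant (only the first sine eigenfunction does), so the ratio is strictly less than C_P, consistent with ||u||_L² ≤ C_P ||u'||_L².


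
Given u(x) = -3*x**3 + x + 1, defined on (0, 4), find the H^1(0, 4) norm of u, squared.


||u||_{H^1}^2 = 749752/21

The H^1 norm (squared) on an interval (0, L) is
  ||u||_{H^1}^2 = ∫_0^L u(x)^2 dx + ∫_0^L u'(x)^2 dx.
Compute u'(x) = 1 - 9*x**2.
Then u(x)^2 = 9*x**6 - 6*x**4 - 6*x**3 + x**2 + 2*x + 1 and u'(x)^2 = 81*x**4 - 18*x**2 + 1.
Integrate each monomial from 0 to 4 using ∫_0^4 c·x^n dx = c·4^(n+1)/(n+1):
  ∫_0^4 u(x)^2 dx = ∫_0^4 (9*x^6 - 6*x^4 - 6*x^3 + x^2 + 2*x + 1) dx. Term by term:
    ∫_0^4 9*x^6 dx = 147456/7;  ∫_0^4 -6*x^4 dx = -6144/5;  ∫_0^4 -6*x^3 dx = -384;
    ∫_0^4 x^2 dx = 64/3;  ∫_0^4 2*x dx = 16;  ∫_0^4 1 dx = 4.
  Sum: 147456/7 − 6144/5 − 384 + 64/3 + 16 + 4 = 2046836/105.
  ∫_0^4 u'(x)^2 dx = ∫_0^4 (81*x^4 - 18*x^2 + 1) dx. Term by term:
    ∫_0^4 81*x^4 dx = 82944/5;  ∫_0^4 -18*x^2 dx = -384;  ∫_0^4 1 dx = 4.
  Sum: 82944/5 − 384 + 4 = 81044/5.
Adding: ||u||_{H^1}^2 = 2046836/105 + 81044/5 = 749752/21.


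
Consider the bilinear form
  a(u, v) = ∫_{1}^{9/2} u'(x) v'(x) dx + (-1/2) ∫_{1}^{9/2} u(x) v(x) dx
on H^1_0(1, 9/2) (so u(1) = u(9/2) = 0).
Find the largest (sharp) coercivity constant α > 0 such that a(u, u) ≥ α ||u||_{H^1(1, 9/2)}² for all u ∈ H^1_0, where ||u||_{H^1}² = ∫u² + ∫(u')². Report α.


α = (-49 + 8*π^2)/(2*(4*π^2 + 49))

Coercivity of a(·,·) on H^1_0(1, 9/2) means a(u, u) ≥ α ||u||_{H^1}² for every u ∈ H^1_0.
The interval has length L = 7/2, and Poincaré/coercivity depend only on L. Here a(u, u) = ∫(u')² + (-1/2)·∫u².
Here c = -1/2 < 0 with |c| < (π/L)² = 4*π^2/49, so coercivity still holds. The condition a(u,u) ≥ α||u||_{H^1}² reads (1−α)∫(u')² ≥ (α−c)∫u². Any admissible α is ≤ 1 (rapidly oscillating u have ∫u²/∫(u')² → 0), and α = 1 would force 0 ≥ (1−c)∫u², impossible since c < 1; so 1−α > 0. By the sharp Poincaré inequality on H^1_0 of an interval of length L, ∫(u')² ≥ (π/L)²∫u² with equality for the first sine mode sin(π(x−x₀)/L) (x₀ the left endpoint), so the inequality holds for all u iff (1−α)(π/L)² ≥ α − c, i.e. α ≤ ((π/L)² + c)/((π/L)² + 1) = (1 + c(L/π)²)/(1 + (L/π)²). (Direct route, valid since c ≤ 0: Poincaré gives c∫u² ≥ c(L/π)²∫(u')², so a(u,u) ≥ (1 + c(L/π)²)∫(u')², while ||u||_{H^1}² ≤ (1 + (L/π)²)∫(u')²; dividing yields the same α.) With (π/L)² = 4*π^2/49 and c = -1/2, the largest admissible constant is α = ((π/L)² + c)/((π/L)² + 1).
Simplifying, α = (-49 + 8*π^2)/(2*(4*π^2 + 49)).


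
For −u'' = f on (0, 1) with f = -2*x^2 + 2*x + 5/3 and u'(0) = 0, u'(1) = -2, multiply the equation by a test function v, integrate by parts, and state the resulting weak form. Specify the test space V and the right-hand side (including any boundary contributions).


V = H^1(0, 1) (v unrestricted at boundary; u is determined up to an additive constant); weak form: ∫_0^1 u'v' dx = ∫_0^1 (-2*x^2 + 2*x + 5/3) v dx − 2·v(1) for all v ∈ V.

Multiply both sides by a test function v and integrate from 0 to 1:
  ∫_0^1 −u''(x) v(x) dx = ∫_0^1 f(x) v(x) dx.
Integrate the LHS by parts once:
  ∫_0^1 −u'' v dx = −[u'(x) v(x)]_0^1 + ∫_0^1 u'(x) v'(x) dx.
Thus ∫_0^1 u'(x) v'(x) dx = ∫_0^1 f(x) v(x) dx + [u'(x) v(x)]_0^1.
Choose V so that boundary terms are either known or forced to vanish.
u has inhomogeneous Neumann u'(0) = 0, u'(1) = -2. [u' v]_0^1 = (-2)·v(1) − (0)·v(0) = − 2·v(1). Take V = H^1(0, 1); boundary term becomes part of RHS.
Weak formulation: find u (satisfying any essential BC) such that ∫_0^1 u'(x) v'(x) dx = ∫_0^1 f v dx − 2·v(1) for all v ∈ V (Neumann data are natural BCs: they enter the RHS as boundary terms).
Substituting f(x) = -2*x^2 + 2*x + 5/3, the right-hand side is ∫_0^1 (-2*x^2 + 2*x + 5/3) v dx − 2·v(1).
Compatibility check (pure Neumann): taking v ≡ 1 ∈ V gives 0 = ∫_0^1 f dx + (-2) − (0), i.e. ∫_0^1 f dx must equal u'(0) − u'(1) = 2. Indeed ∫_0^1 (-2*x^2 + 2*x + 5/3) dx = 2, so the data are compatible. The solution is then unique only up to an additive constant (fix it e.g. by requiring ∫_0^1 u dx = 0).


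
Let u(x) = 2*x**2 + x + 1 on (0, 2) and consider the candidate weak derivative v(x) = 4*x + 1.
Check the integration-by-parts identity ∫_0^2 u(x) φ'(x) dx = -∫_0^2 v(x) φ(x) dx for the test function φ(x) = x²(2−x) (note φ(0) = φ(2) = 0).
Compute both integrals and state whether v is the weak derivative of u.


LHS = -116/15, RHS = -116/15. Yes, v = u' weakly.

u(x) = 2*x**2 + x + 1, classical derivative u'(x) = 4*x + 1.
φ(x) = x²(2−x), so φ'(x) = x*(4 - 3*x).
Note φ(0) = φ(2) = 0, so the boundary term u·φ vanishes.
LHS = ∫_0^2 u(x) φ'(x) dx = ∫_0^2 (-6*x^4 + 5*x^3 + x^2 + 4*x) dx. Term by term:
  ∫_0^2 -6*x^4 dx = -192/5;  ∫_0^2 5*x^3 dx = 20;  ∫_0^2 x^2 dx = 8/3;
  ∫_0^2 4*x dx = 8.
Sum: -192/5 + 20 + 8/3 + 8 = -116/15.
So LHS = -116/15.
∫_0^2 v(x) φ(x) dx = ∫_0^2 (-4*x^4 + 7*x^3 + 2*x^2) dx. Term by term:
  ∫_0^2 -4*x^4 dx = -128/5;  ∫_0^2 7*x^3 dx = 28;  ∫_0^2 2*x^2 dx = 16/3.
Sum: -128/5 + 28 + 16/3 = 116/15.
So RHS = -∫_0^2 v(x) φ(x) dx = -116/15.
LHS = RHS, so the identity holds for this test φ.
Moreover u is smooth here and v(x) = u'(x) = 4*x + 1 pointwise, so the identity holds for every test function. Hence v is the weak derivative of u.


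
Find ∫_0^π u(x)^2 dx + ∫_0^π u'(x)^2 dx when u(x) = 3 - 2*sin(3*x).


||u||_{H^1(0,π)}^2 = -8 + 29*π

u'(x) = -6*cos(3*x).
Expand u² and (u')² and integrate term by term on (0, π), using: for integers n ≥ 1, ∫_0^π sin²(nx) dx = ∫_0^π cos²(nx) dx = π/2; for n ≠ n', ∫_0^π sin(nx)sin(n'x) dx = ∫_0^π cos(nx)cos(n'x) dx = 0; and by product-to-sum, ∫_0^π sin(nx)cos(n'x) dx = ½∫_0^π [sin((n+n')x) + sin((n−n')x)] dx, which is 0 when n+n' is even and 2n/(n²−n'²) when n+n' is odd (it need not vanish on (0, π)). For the constant mode: ∫_0^π 1 dx = π, ∫_0^π cos(nx) dx = 0, ∫_0^π sin(nx) dx = (1−(−1)^n)/n.
  u² squared terms: (3)²·∫1 dx = 9·π = 9*π;  (-2)²·∫sin(3x)² dx = 4·π/2 = 2*π.
  u² cross terms: 2·(3)·(-2)·∫1·sin(3x) dx = -12·(2/3) = -8.
  So ∫_0^π u² dx = 9*π + 2*π − 8 = -8 + 11*π.
  (u')² squared terms: (-6)²·∫cos(3x)² dx = 36·π/2 = 18*π.
  So ∫_0^π (u')² dx = 18*π.
||u||_{H^1}^2 = (-8 + 11*π) + (18*π) = -8 + 29*π.


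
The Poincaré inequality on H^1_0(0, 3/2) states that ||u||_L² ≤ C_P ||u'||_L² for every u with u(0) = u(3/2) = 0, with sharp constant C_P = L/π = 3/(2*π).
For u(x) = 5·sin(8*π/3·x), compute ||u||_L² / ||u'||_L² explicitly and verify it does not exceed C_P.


||u||_L² / ||u'||_L² = 3/(8*π) < C_P = 3/(2*π).

u(x) = 5·sin(8*π/3·x), so u'(x) = 40*π*cos(8*π*x/3)/3.
Writing u(x) = A·sin(kπx/L) with A = 5 and k = 4, use ∫_0^L sin²(kπx/L) dx = L/2 and ∫_0^L cos²(kπx/L) dx = L/2.
u² = 25·sin²(8*π/3·x) and (u')² = 1600*π^2/9·cos²(8*π/3·x), and each of sin², cos² integrates to L/2 = 3/4 over (0, 3/2).
∫_0^3/2 u² dx = 75/4, so ||u||_L² = 5*sqrt(3)/2.
∫_0^3/2 (u')² dx = 400*π^2/3, so ||u'||_L² = 20*sqrt(3)*π/3.
Ratio ||u||_L² / ||u'||_L² = 3/(8*π).
Sharp Poincaré constant on H^1_0(0, 3/2) is C_P = L/π = 3/(2*π), achieved by sin(2*π/3·x).
This is the k = 4 harmonic; the ratio L/(kπ) is strictly less than C_P = L/π, consistent with the sharp inequality ||u||_L² ≤ C_P ||u'||_L².


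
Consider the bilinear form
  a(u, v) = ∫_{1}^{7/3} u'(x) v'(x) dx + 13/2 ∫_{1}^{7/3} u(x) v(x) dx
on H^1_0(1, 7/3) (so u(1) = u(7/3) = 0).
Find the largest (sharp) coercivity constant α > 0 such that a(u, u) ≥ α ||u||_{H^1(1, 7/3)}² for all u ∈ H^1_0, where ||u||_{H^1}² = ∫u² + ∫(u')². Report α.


α = 1

Coercivity of a(·,·) on H^1_0(1, 7/3) means a(u, u) ≥ α ||u||_{H^1}² for every u ∈ H^1_0.
The interval has length L = 4/3, and Poincaré/coercivity depend only on L. Here a(u, u) = ∫(u')² + (13/2)·∫u².
Here c = 13/2 ≥ 1, so a(u,u) = ∫(u')² + c∫u² ≥ ∫(u')² + ∫u² = ||u||_{H^1}², i.e. α = 1 works. No larger α is possible: a(u,u) ≥ α||u||_{H^1}² means (1−α)∫(u')² ≥ (α−c)∫u², and for the modes u_n = sin(nπ(x−x₀)/L) (x₀ the left endpoint) one has ∫u_n²/∫(u_n')² = (L/(nπ))² → 0, so a(u_n,u_n)/||u_n||_{H^1}² → 1. Hence the optimal constant is α = 1.
Therefore α = 1.


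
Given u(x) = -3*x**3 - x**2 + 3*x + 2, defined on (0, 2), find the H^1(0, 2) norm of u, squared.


||u||_{H^1}^2 = 21566/35

The H^1 norm (squared) on an interval (0, L) is
  ||u||_{H^1}^2 = ∫_0^L u(x)^2 dx + ∫_0^L u'(x)^2 dx.
Compute u'(x) = -9*x**2 - 2*x + 3.
Then u(x)^2 = 9*x**6 + 6*x**5 - 17*x**4 - 18*x**3 + 5*x**2 + 12*x + 4 and u'(x)^2 = 81*x**4 + 36*x**3 - 50*x**2 - 12*x + 9.
Integrate each monomial from 0 to 2 using ∫_0^2 c·x^n dx = c·2^(n+1)/(n+1):
  ∫_0^2 u(x)^2 dx = ∫_0^2 (9*x^6 + 6*x^5 - 17*x^4 - 18*x^3 + 5*x^2 + 12*x + 4) dx. Term by term:
    ∫_0^2 9*x^6 dx = 1152/7;  ∫_0^2 6*x^5 dx = 64;  ∫_0^2 -17*x^4 dx = -544/5;
    ∫_0^2 -18*x^3 dx = -72;  ∫_0^2 5*x^2 dx = 40/3;  ∫_0^2 12*x dx = 24;
    ∫_0^2 4 dx = 8.
  Sum: 1152/7 + 64 − 544/5 − 72 + 40/3 + 24 + 8 = 9776/105.
  ∫_0^2 u'(x)^2 dx = ∫_0^2 (81*x^4 + 36*x^3 - 50*x^2 - 12*x + 9) dx. Term by term:
    ∫_0^2 81*x^4 dx = 2592/5;  ∫_0^2 36*x^3 dx = 144;  ∫_0^2 -50*x^2 dx = -400/3;
    ∫_0^2 -12*x dx = -24;  ∫_0^2 9 dx = 18.
  Sum: 2592/5 + 144 − 400/3 − 24 + 18 = 7846/15.
Adding: ||u||_{H^1}^2 = 9776/105 + 7846/15 = 21566/35.


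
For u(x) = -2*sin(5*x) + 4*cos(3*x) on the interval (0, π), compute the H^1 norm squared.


||u||_{H^1(0,π)}^2 = 132*π

u'(x) = -12*sin(3*x) - 10*cos(5*x).
Expand u² and (u')² and integrate term by term on (0, π), using: for integers n ≥ 1, ∫_0^π sin²(nx) dx = ∫_0^π cos²(nx) dx = π/2; for n ≠ n', ∫_0^π sin(nx)sin(n'x) dx = ∫_0^π cos(nx)cos(n'x) dx = 0; and by product-to-sum, ∫_0^π sin(nx)cos(n'x) dx = ½∫_0^π [sin((n+n')x) + sin((n−n')x)] dx, which is 0 when n+n' is even and 2n/(n²−n'²) when n+n' is odd (it need not vanish on (0, π)).
  u² squared terms: (-2)²·∫sin(5x)² dx = 4·π/2 = 2*π;  (4)²·∫cos(3x)² dx = 16·π/2 = 8*π.
  u² cross terms: 2·(-2)·(4)·∫sin(5x)·cos(3x) dx = -16·(0) = 0.
  So ∫_0^π u² dx = 2*π + 8*π + 0 = 10*π.
  (u')² squared terms: (-12)²·∫sin(3x)² dx = 144·π/2 = 72*π;  (-10)²·∫cos(5x)² dx = 100·π/2 = 50*π.
  (u')² cross terms: 2·(-12)·(-10)·∫sin(3x)·cos(5x) dx = 240·(0) = 0.
  So ∫_0^π (u')² dx = 72*π + 50*π + 0 = 122*π.
||u||_{H^1}^2 = (10*π) + (122*π) = 132*π.
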